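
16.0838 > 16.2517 False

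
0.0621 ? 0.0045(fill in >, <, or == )>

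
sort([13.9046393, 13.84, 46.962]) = [13.84, 13.9046393, 46.962]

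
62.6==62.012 False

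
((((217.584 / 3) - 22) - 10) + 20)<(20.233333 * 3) True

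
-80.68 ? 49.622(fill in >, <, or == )<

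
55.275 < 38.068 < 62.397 False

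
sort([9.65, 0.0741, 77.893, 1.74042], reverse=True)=[77.893, 9.65, 1.74042, 0.0741]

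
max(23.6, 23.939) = 23.939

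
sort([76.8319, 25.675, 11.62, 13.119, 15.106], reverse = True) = [76.8319, 25.675, 15.106, 13.119, 11.62]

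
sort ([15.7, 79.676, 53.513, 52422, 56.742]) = [15.7, 53.513, 56.742, 79.676, 52422]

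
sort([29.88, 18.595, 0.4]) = [0.4, 18.595, 29.88]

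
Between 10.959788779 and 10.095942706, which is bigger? 10.959788779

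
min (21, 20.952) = 20.952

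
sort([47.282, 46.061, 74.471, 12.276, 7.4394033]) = [7.4394033, 12.276, 46.061, 47.282, 74.471]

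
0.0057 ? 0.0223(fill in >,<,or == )<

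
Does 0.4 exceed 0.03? Yes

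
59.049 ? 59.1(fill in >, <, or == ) <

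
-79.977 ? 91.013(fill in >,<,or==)<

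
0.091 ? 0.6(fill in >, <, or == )<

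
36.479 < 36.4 False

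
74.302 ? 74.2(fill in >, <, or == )>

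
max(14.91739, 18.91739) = 18.91739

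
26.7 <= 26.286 False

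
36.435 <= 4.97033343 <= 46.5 False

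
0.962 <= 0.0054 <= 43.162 False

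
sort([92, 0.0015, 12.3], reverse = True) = [92, 12.3, 0.0015]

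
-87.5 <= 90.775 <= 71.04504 False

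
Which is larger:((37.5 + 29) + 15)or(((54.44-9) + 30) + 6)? ((37.5 + 29) + 15)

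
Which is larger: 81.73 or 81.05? 81.73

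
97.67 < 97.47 False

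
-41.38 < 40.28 True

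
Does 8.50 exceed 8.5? No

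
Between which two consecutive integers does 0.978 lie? 0 and 1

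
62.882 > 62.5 True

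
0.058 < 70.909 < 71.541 True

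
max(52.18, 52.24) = 52.24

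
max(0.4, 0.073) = 0.4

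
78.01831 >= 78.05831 False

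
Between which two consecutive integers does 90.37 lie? 90 and 91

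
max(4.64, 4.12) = 4.64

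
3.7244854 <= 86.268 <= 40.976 False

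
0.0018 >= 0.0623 False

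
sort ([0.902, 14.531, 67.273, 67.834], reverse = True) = [67.834, 67.273, 14.531, 0.902]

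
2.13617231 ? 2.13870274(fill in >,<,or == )<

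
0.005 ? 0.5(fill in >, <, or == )<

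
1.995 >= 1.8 True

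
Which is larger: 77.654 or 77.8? 77.8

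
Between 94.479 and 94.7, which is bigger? 94.7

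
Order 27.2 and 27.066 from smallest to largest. 27.066, 27.2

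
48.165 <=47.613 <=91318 False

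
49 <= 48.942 False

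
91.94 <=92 True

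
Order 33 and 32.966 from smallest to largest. 32.966,33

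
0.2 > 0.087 True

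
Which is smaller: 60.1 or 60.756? 60.1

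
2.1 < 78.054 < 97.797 True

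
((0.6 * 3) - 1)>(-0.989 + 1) True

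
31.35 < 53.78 True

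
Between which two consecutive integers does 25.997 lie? 25 and 26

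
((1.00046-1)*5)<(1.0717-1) True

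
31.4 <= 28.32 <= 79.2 False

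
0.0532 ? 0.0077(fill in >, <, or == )>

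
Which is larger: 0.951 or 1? 1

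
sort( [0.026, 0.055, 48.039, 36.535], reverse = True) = [48.039, 36.535, 0.055, 0.026]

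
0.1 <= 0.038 False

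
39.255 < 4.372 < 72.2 False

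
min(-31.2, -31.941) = -31.941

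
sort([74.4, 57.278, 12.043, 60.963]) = [12.043, 57.278, 60.963, 74.4]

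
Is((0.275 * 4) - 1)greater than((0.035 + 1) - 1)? Yes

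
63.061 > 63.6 False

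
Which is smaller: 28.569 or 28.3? 28.3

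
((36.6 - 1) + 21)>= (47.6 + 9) True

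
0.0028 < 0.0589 True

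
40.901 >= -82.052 True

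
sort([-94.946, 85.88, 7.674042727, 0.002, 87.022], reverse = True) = [87.022, 85.88, 7.674042727, 0.002, -94.946]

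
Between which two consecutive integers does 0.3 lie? 0 and 1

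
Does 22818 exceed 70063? No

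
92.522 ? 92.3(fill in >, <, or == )>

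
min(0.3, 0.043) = 0.043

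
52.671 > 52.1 True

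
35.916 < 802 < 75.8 False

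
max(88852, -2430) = 88852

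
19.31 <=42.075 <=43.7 True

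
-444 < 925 True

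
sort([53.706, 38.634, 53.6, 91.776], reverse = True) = [91.776, 53.706, 53.6, 38.634]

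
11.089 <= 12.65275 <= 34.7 True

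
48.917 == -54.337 False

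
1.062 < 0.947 False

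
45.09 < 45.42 True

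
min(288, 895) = 288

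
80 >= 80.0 True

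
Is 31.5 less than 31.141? No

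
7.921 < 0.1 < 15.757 False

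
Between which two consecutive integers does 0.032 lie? 0 and 1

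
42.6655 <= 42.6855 True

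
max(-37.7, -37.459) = -37.459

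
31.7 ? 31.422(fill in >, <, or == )>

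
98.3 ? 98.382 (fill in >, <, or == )<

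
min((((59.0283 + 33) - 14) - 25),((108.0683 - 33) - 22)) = 53.0283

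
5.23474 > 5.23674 False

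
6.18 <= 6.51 True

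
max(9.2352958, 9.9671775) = 9.9671775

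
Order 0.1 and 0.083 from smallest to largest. 0.083, 0.1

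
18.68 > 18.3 True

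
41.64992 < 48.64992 True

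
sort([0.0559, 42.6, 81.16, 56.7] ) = [0.0559, 42.6, 56.7, 81.16]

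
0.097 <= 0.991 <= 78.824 True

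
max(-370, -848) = -370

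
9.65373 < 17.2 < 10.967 False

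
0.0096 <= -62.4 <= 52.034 False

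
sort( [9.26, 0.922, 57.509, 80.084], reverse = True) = [80.084, 57.509, 9.26, 0.922]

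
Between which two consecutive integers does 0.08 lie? 0 and 1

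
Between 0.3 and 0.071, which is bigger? 0.3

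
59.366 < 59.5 True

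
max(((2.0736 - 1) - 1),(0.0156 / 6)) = 0.0736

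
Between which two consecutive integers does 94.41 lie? 94 and 95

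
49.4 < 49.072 False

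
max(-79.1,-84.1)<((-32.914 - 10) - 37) False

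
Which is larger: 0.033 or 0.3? 0.3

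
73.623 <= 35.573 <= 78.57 False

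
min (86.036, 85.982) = 85.982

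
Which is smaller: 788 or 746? 746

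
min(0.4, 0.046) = 0.046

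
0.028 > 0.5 False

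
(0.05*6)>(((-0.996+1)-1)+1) True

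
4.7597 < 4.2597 False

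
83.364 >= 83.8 False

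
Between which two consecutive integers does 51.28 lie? 51 and 52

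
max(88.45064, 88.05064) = 88.45064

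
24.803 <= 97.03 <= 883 True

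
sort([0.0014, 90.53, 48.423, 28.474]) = [0.0014, 28.474, 48.423, 90.53]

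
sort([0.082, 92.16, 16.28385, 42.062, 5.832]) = [0.082, 5.832, 16.28385, 42.062, 92.16]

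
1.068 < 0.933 False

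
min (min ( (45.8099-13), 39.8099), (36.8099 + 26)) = 32.8099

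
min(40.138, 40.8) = 40.138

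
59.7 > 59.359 True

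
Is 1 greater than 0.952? Yes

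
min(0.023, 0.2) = 0.023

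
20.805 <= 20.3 False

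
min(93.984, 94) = 93.984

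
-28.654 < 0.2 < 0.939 True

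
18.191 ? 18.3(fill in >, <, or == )<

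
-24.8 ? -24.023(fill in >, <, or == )<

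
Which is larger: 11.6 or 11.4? 11.6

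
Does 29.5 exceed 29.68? No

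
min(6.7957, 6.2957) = 6.2957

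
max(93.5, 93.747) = 93.747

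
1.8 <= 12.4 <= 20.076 True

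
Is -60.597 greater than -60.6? Yes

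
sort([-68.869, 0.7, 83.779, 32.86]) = [-68.869, 0.7, 32.86, 83.779]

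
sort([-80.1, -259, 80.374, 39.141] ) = [-259, -80.1, 39.141, 80.374]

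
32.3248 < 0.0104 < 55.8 False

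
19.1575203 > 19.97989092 False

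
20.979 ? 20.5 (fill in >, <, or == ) >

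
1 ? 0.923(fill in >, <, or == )>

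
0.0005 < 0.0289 True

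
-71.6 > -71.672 True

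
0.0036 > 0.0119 False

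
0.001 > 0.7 False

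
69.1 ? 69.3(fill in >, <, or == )<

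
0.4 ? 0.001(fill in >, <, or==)>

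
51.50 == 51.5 True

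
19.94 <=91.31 True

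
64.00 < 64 False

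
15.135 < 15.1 False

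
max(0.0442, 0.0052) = 0.0442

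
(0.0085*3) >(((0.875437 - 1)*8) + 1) True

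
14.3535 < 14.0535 False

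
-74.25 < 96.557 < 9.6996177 False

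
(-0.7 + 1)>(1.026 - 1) True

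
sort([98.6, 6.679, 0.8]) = [0.8, 6.679, 98.6]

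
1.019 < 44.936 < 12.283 False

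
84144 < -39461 False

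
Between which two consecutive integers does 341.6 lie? 341 and 342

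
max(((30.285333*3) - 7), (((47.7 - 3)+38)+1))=83.855999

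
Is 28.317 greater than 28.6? No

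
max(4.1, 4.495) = 4.495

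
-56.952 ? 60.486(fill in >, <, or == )<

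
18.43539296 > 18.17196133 True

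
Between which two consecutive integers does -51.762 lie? -52 and -51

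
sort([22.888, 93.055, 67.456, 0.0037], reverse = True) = [93.055, 67.456, 22.888, 0.0037]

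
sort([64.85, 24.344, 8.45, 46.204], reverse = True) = [64.85, 46.204, 24.344, 8.45]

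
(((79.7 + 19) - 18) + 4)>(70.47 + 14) True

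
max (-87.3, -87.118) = -87.118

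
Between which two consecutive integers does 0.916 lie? 0 and 1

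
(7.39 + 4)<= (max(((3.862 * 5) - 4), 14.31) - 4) False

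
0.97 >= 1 False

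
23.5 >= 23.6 False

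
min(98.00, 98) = 98.00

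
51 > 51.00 False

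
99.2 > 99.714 False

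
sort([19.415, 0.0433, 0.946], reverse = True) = [19.415, 0.946, 0.0433]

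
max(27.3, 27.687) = 27.687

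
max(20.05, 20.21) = 20.21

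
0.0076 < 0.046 True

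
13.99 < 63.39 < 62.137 False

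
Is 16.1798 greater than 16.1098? Yes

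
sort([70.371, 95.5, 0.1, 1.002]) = [0.1, 1.002, 70.371, 95.5]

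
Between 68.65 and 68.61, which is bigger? 68.65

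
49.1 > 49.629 False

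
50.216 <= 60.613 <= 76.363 True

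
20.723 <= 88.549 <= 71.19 False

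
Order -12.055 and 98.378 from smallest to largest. -12.055, 98.378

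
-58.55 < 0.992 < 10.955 True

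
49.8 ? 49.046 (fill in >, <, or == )>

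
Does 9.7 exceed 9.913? No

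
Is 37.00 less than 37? No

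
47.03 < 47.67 True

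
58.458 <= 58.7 True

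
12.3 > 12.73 False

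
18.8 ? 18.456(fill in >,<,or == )>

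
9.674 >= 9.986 False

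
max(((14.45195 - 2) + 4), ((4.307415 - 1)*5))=16.537075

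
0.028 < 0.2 True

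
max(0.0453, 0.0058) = 0.0453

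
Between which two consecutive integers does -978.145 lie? -979 and -978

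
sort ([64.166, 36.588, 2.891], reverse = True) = [64.166, 36.588, 2.891]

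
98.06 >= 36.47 True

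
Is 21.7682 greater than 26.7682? No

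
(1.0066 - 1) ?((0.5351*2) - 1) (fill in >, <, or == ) <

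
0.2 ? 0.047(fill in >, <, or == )>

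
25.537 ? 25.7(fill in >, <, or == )<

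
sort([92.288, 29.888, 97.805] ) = [29.888, 92.288, 97.805]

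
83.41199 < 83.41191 False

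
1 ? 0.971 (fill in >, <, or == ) >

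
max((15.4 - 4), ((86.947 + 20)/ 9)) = 11.883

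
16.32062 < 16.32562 True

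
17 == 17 True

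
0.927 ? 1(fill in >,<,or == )<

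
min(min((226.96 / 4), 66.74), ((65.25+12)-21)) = 56.25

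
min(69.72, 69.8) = 69.72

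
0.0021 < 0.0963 True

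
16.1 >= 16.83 False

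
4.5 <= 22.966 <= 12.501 False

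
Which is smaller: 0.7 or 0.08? 0.08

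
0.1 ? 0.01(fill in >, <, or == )>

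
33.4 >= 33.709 False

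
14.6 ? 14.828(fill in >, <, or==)<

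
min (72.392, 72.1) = 72.1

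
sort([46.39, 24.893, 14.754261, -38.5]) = [-38.5, 14.754261, 24.893, 46.39]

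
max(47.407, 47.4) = 47.407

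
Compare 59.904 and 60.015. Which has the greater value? 60.015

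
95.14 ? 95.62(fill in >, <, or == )<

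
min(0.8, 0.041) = 0.041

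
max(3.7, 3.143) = 3.7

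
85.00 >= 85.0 True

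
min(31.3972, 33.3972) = 31.3972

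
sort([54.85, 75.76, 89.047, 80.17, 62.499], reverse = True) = [89.047, 80.17, 75.76, 62.499, 54.85]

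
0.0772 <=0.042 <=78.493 False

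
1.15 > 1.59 False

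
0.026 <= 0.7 True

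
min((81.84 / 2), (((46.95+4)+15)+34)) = 40.92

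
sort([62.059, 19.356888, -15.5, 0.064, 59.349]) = [-15.5, 0.064, 19.356888, 59.349, 62.059]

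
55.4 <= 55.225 False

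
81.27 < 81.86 True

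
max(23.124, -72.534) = 23.124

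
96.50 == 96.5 True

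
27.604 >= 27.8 False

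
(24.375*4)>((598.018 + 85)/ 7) False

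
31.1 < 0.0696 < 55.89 False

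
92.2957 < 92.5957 True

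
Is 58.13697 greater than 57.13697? Yes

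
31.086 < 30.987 False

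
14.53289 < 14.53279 False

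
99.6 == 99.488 False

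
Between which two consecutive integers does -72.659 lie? -73 and -72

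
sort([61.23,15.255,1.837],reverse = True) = [61.23,15.255,1.837]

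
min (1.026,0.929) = 0.929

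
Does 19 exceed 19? No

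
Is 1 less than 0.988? No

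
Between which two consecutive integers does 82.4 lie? 82 and 83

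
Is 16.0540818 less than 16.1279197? Yes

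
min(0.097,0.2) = 0.097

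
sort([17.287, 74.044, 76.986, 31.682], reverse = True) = [76.986, 74.044, 31.682, 17.287]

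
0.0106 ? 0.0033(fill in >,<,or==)>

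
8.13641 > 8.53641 False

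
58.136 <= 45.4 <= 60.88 False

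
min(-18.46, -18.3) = -18.46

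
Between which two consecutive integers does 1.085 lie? 1 and 2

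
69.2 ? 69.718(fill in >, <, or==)<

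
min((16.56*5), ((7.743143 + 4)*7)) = 82.202001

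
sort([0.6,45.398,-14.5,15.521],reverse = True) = [45.398,15.521,0.6,-14.5]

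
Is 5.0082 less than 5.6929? Yes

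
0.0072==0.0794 False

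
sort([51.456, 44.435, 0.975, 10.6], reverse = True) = [51.456, 44.435, 10.6, 0.975]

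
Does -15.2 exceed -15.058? No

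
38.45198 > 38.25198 True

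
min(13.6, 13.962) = 13.6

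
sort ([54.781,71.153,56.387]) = [54.781,56.387,71.153]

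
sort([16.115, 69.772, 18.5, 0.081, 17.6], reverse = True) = [69.772, 18.5, 17.6, 16.115, 0.081]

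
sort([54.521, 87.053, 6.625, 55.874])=[6.625, 54.521, 55.874, 87.053]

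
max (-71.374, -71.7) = -71.374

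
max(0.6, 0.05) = 0.6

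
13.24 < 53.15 True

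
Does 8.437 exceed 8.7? No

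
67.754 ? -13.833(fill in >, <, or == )>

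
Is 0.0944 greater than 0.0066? Yes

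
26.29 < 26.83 True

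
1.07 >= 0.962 True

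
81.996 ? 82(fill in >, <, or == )<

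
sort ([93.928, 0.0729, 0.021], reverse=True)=[93.928, 0.0729, 0.021]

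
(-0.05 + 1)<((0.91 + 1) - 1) False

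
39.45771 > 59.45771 False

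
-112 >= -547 True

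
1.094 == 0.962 False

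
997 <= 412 False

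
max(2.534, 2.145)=2.534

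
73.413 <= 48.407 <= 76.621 False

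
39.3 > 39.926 False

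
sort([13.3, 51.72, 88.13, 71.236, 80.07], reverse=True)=[88.13, 80.07, 71.236, 51.72, 13.3]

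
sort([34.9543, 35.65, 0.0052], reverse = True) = [35.65, 34.9543, 0.0052]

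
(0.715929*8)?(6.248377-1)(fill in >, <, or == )>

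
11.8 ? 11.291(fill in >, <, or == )>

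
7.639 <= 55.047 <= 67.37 True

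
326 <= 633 True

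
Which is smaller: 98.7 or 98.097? 98.097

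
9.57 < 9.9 True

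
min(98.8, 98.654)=98.654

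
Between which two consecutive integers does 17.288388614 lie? 17 and 18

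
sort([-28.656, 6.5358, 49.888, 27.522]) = [-28.656, 6.5358, 27.522, 49.888]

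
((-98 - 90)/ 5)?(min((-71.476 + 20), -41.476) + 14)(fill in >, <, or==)<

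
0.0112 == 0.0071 False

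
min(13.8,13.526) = 13.526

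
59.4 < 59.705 True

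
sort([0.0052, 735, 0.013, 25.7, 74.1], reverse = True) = [735, 74.1, 25.7, 0.013, 0.0052]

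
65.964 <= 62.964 False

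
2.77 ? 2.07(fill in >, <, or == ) >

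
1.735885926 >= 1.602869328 True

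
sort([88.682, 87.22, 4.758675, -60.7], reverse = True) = [88.682, 87.22, 4.758675, -60.7]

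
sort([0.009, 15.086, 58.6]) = [0.009, 15.086, 58.6]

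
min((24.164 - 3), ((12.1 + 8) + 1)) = 21.1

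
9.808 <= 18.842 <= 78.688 True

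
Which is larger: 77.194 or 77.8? 77.8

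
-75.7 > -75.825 True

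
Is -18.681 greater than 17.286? No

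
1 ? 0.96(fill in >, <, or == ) >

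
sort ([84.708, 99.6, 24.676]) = [24.676, 84.708, 99.6]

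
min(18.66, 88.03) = 18.66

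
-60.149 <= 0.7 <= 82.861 True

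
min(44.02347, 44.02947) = 44.02347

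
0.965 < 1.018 True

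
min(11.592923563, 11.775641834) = 11.592923563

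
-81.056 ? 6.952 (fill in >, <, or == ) <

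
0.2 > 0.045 True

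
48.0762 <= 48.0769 True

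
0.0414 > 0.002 True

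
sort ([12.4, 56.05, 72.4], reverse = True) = [72.4, 56.05, 12.4]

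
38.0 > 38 False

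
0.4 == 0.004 False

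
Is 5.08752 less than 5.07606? No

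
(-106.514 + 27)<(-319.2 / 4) False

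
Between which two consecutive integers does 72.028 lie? 72 and 73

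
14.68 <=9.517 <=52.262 False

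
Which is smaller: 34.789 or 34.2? 34.2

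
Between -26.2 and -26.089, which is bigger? -26.089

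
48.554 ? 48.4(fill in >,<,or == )>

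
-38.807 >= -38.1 False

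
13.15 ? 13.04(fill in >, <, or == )>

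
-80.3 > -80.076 False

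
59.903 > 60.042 False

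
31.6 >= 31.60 True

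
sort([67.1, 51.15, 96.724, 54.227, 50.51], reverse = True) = [96.724, 67.1, 54.227, 51.15, 50.51]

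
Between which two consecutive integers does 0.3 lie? 0 and 1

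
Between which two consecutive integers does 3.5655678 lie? 3 and 4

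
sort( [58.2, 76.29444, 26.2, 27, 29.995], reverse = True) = [76.29444, 58.2, 29.995, 27, 26.2]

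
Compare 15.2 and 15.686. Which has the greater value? 15.686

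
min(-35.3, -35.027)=-35.3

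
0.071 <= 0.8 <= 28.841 True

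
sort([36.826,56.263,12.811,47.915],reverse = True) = [56.263,47.915,36.826,12.811]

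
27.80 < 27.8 False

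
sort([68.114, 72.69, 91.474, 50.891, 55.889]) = [50.891, 55.889, 68.114, 72.69, 91.474]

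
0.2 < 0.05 False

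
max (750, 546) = 750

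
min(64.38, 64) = 64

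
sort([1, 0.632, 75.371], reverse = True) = [75.371, 1, 0.632]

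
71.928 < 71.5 False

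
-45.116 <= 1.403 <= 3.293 True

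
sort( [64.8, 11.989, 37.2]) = [11.989, 37.2, 64.8]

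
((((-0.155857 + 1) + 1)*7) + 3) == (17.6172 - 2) False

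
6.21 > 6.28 False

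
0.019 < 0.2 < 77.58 True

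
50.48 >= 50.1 True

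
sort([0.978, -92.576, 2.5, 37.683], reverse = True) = [37.683, 2.5, 0.978, -92.576]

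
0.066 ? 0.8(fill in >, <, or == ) <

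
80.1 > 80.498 False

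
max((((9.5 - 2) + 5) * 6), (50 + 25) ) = 75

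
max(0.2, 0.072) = 0.2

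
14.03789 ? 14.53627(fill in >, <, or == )<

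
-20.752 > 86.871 False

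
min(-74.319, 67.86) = -74.319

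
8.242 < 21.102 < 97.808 True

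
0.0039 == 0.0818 False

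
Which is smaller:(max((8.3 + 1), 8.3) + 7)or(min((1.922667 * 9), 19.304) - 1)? (max((8.3 + 1), 8.3) + 7)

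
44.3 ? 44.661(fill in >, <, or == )<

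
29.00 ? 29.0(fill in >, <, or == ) ==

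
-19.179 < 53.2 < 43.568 False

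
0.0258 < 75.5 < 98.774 True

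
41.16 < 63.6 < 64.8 True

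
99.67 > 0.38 True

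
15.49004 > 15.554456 False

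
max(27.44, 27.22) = 27.44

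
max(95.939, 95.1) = 95.939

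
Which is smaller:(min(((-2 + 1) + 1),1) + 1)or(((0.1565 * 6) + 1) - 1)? (((0.1565 * 6) + 1) - 1)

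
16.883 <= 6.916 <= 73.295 False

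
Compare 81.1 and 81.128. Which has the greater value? 81.128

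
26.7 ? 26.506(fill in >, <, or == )>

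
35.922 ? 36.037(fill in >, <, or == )<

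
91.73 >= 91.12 True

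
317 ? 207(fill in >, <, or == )>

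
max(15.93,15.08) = 15.93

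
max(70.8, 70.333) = 70.8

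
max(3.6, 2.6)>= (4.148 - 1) True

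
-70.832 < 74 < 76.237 True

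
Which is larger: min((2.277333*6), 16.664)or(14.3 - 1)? min((2.277333*6), 16.664)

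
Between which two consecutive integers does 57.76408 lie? 57 and 58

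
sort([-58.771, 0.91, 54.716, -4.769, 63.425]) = [-58.771, -4.769, 0.91, 54.716, 63.425]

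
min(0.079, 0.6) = 0.079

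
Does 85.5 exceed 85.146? Yes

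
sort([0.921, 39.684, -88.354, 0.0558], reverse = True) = [39.684, 0.921, 0.0558, -88.354]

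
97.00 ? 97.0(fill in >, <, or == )==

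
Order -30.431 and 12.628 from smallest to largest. -30.431, 12.628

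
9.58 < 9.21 False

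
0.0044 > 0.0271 False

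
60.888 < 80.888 True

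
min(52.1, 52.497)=52.1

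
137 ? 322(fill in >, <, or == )<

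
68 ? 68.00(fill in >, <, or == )==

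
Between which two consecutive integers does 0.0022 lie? 0 and 1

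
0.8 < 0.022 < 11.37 False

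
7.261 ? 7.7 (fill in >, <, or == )<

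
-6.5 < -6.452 True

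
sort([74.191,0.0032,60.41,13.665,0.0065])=[0.0032,0.0065,13.665,60.41,74.191]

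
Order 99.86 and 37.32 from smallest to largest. 37.32, 99.86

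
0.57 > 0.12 True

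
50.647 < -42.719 False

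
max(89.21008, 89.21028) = 89.21028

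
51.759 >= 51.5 True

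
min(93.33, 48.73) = 48.73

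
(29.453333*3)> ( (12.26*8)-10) True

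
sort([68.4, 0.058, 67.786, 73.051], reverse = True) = [73.051, 68.4, 67.786, 0.058]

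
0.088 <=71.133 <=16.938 False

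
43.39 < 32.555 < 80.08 False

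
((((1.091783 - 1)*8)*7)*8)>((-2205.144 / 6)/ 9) True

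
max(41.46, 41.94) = 41.94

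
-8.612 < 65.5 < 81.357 True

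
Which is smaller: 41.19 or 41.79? 41.19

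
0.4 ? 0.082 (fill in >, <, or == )>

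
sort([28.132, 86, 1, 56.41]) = [1, 28.132, 56.41, 86]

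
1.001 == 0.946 False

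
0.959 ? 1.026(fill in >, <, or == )<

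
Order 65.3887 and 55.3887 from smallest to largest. 55.3887, 65.3887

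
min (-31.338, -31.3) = -31.338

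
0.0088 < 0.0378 True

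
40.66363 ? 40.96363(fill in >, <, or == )<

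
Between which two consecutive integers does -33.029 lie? -34 and -33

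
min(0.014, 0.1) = 0.014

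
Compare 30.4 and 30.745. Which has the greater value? 30.745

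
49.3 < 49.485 True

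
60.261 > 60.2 True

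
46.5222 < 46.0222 False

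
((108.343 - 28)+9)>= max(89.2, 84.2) True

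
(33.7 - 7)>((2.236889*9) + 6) True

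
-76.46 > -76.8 True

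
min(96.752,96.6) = 96.6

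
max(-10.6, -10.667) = -10.6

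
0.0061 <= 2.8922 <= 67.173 True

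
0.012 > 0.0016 True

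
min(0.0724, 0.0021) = 0.0021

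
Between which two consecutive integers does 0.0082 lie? 0 and 1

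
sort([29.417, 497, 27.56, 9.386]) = [9.386, 27.56, 29.417, 497]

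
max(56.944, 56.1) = 56.944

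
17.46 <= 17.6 True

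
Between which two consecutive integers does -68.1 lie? -69 and -68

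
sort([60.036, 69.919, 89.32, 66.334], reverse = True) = [89.32, 69.919, 66.334, 60.036]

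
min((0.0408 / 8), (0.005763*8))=0.0051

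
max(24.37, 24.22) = 24.37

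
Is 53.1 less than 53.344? Yes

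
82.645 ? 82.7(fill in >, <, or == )<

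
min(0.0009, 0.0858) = 0.0009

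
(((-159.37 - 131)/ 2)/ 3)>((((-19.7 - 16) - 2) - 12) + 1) True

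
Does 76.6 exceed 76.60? No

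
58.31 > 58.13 True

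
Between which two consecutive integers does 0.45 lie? 0 and 1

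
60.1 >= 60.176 False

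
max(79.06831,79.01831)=79.06831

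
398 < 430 True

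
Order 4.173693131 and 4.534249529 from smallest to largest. 4.173693131, 4.534249529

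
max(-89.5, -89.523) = -89.5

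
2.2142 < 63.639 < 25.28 False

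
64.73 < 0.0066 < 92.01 False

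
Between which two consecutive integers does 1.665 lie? 1 and 2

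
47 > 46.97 True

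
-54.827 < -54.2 True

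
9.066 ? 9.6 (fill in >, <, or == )<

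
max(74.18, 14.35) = 74.18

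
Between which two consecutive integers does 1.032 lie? 1 and 2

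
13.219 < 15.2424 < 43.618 True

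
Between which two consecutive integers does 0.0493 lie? 0 and 1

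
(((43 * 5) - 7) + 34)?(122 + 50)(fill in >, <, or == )>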